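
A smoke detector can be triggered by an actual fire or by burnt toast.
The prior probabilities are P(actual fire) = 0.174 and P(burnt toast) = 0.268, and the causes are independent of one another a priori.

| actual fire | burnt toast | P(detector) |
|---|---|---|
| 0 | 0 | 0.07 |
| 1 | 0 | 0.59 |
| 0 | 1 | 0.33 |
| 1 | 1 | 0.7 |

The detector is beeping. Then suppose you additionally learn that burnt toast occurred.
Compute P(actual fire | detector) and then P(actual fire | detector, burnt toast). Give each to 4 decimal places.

P(actual fire | detector) ≈ 0.4830; P(actual fire | detector, burnt toast) ≈ 0.3088

By total probability over the 4 (actual fire, burnt toast) configurations:
  P(detector) = 0.07*0.826*0.732 + 0.33*0.826*0.268 + 0.59*0.174*0.732 + 0.7*0.174*0.268
        = 0.042324 + 0.073051 + 0.075147 + 0.032642 = 0.223164
Configurations with actual fire contribute 0.107789, so
  P(actual fire | detector) = 0.107789 / 0.223164 ≈ 0.4830

With the extra evidence:
Sum P(detector|·) weighted by the priors over both values of actual fire:
  P(detector | burnt toast) = 0.33·0.826 + 0.7·0.174
        = 0.272580 + 0.121800 = 0.394380
Keeping only the actual fire-present terms gives 0.121800, so
  P(actual fire | detector, burnt toast) = 0.121800 / 0.394380 ≈ 0.3088
This is intercausal reasoning (explaining away): once burnt toast accounts for the detector, actual fire becomes less likely.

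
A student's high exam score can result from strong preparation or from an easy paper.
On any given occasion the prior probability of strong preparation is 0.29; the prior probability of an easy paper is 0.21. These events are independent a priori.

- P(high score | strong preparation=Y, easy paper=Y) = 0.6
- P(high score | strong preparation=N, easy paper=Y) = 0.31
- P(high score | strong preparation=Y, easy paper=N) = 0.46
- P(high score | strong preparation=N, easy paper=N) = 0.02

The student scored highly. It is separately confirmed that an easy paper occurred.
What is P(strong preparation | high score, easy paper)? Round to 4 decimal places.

P(high score | easy paper) = 0.31*0.71 + 0.6*0.29 = 0.220100 + 0.174000 = 0.394100
Of this, 0.174000 comes from 0.6*0.29 (the strong preparation=true cases).
So P(strong preparation | high score, easy paper) = 0.174000/0.394100 ≈ 0.4415.

P(strong preparation | high score, easy paper) ≈ 0.4415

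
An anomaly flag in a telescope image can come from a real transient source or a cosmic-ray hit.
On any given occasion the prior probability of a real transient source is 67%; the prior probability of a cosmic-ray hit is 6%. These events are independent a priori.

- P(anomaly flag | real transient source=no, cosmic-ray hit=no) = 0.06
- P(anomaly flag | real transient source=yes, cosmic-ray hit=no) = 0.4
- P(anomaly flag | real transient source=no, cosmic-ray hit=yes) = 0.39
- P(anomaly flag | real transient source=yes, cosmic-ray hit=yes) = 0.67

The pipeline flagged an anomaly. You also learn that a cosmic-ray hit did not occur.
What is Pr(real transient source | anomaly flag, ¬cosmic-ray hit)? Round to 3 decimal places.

Pr(real transient source | anomaly flag, ¬cosmic-ray hit) ≈ 0.931

Sum P(anomaly flag|·) weighted by the priors over both values of real transient source:
  P(anomaly flag | ¬cosmic-ray hit) = 0.06×0.33 + 0.4×0.67
        = 0.019800 + 0.268000 = 0.287800
Keeping only the real transient source-present terms gives 0.268000, so
  P(real transient source | anomaly flag, ¬cosmic-ray hit) = 0.268000 / 0.287800 ≈ 0.931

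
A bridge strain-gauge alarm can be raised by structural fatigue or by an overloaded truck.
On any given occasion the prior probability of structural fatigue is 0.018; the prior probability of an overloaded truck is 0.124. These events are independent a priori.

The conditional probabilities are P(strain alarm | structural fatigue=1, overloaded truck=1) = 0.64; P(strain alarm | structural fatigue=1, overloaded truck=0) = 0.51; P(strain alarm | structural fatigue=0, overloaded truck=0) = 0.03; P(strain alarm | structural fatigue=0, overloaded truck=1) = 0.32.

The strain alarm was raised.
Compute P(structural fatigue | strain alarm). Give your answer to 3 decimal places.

For the numerator, keep only structural fatigue=true terms: 0.008042 + 0.001428 = 0.009470
The normalizing constant is 0.03*0.982*0.876 + 0.32*0.982*0.124 + 0.51*0.018*0.876 + 0.64*0.018*0.124 = 0.074243
Posterior = 0.009470 / 0.074243 ≈ 0.128

P(structural fatigue | strain alarm) ≈ 0.128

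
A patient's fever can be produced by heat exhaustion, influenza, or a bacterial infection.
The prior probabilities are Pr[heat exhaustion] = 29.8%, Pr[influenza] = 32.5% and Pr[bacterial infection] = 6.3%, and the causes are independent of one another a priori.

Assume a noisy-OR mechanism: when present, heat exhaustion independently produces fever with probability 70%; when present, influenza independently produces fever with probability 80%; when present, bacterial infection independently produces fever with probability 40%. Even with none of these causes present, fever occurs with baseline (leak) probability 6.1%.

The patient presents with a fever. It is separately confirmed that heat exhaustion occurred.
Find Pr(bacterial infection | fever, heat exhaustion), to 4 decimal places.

Under noisy-OR, P(fever | causes) = 1 − (1−0.061)·∏(1−qᵢ) over the active causes.
P(fever | heat exhaustion) = 0.7183×0.675×0.937 + 0.83098×0.675×0.063 + 0.94366×0.325×0.937 + 0.966196×0.325×0.063 = 0.454307 + 0.035337 + 0.287368 + 0.019783 = 0.796795
Restricting to configurations with bacterial infection present: 0.035337 + 0.019783 = 0.055120.
Hence the posterior is 0.055120/0.796795 ≈ 0.0692.

Pr(bacterial infection | fever, heat exhaustion) ≈ 0.0692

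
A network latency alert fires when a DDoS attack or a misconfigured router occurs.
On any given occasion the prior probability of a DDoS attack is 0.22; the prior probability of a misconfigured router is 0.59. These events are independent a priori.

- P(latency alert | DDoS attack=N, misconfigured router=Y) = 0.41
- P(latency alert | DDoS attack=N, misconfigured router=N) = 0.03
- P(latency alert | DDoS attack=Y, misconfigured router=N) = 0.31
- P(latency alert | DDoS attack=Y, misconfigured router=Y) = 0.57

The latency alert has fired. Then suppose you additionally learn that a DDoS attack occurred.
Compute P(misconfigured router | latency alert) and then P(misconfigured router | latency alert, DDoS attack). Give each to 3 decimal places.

For the numerator, keep only misconfigured router=true terms: 0.188682 + 0.073986 = 0.262668
The normalizing constant is 0.03×0.78×0.41 + 0.41×0.78×0.59 + 0.31×0.22×0.41 + 0.57×0.22×0.59 = 0.300224
P(misconfigured router | latency alert) = 0.262668/0.300224 ≈ 0.875

With the extra evidence:
By total probability over both values of misconfigured router:
  P(latency alert | DDoS attack) = 0.31·0.41 + 0.57·0.59
        = 0.127100 + 0.336300 = 0.463400
The terms with misconfigured router present sum to 0.336300, so
  P(misconfigured router | latency alert, DDoS attack) = 0.336300 / 0.463400 ≈ 0.726
This is intercausal reasoning (explaining away): once DDoS attack accounts for the latency alert, misconfigured router becomes less likely.

P(misconfigured router | latency alert) ≈ 0.875; P(misconfigured router | latency alert, DDoS attack) ≈ 0.726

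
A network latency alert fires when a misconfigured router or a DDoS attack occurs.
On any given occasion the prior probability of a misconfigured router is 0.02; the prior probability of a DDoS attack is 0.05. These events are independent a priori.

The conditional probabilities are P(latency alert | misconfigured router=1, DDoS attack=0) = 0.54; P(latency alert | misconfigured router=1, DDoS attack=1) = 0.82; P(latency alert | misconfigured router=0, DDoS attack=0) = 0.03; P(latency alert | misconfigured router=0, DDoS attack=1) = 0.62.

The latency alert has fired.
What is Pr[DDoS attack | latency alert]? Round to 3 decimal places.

P(latency alert) = 0.03*0.98*0.95 + 0.62*0.98*0.05 + 0.54*0.02*0.95 + 0.82*0.02*0.05 = 0.027930 + 0.030380 + 0.010260 + 0.000820 = 0.069390
Of this, 0.031200 comes from 0.030380 + 0.000820 (the DDoS attack=true cases).
So P(DDoS attack | latency alert) = 0.031200/0.069390 ≈ 0.450.

Pr[DDoS attack | latency alert] ≈ 0.450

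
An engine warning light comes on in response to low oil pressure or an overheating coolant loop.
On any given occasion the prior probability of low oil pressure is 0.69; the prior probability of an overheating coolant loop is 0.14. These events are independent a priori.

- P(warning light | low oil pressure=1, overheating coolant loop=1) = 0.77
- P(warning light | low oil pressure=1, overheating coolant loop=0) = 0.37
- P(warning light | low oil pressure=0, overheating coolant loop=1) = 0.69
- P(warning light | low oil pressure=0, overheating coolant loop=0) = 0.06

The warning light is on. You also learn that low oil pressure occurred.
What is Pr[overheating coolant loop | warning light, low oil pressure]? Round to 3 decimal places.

Sum P(warning light|·) weighted by the priors over both values of overheating coolant loop:
  P(warning light | low oil pressure) = 0.37*0.86 + 0.77*0.14
        = 0.318200 + 0.107800 = 0.426000
The terms with overheating coolant loop present sum to 0.107800, so
  P(overheating coolant loop | warning light, low oil pressure) = 0.107800 / 0.426000 ≈ 0.253

Pr[overheating coolant loop | warning light, low oil pressure] ≈ 0.253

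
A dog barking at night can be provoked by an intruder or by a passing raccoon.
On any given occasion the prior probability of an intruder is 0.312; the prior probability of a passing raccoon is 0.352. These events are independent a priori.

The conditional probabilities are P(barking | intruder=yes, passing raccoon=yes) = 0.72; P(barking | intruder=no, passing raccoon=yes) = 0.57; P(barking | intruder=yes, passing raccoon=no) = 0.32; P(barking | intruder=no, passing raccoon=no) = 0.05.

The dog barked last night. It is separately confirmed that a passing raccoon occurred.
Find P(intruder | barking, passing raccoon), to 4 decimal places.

P(intruder | barking, passing raccoon) ≈ 0.3642

By total probability over both values of intruder:
  P(barking | passing raccoon) = 0.57·0.688 + 0.72·0.312
        = 0.392160 + 0.224640 = 0.616800
Configurations with intruder contribute 0.224640, so
  P(intruder | barking, passing raccoon) = 0.224640 / 0.616800 ≈ 0.3642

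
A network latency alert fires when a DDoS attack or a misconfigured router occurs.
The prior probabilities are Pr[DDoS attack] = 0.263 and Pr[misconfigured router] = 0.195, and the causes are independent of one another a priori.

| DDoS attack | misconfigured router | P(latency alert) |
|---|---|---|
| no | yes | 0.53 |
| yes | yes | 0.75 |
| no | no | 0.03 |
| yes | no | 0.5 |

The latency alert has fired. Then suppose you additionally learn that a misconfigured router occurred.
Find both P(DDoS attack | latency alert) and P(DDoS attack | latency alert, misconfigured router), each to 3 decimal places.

For the numerator, keep only DDoS attack=true terms: 0.105858 + 0.038464 = 0.144322
Normalizer over all consistent configurations: 0.03*0.737*0.805 + 0.53*0.737*0.195 + 0.5*0.263*0.805 + 0.75*0.263*0.195 = 0.238290
Posterior = 0.144322 / 0.238290 ≈ 0.606

Now also conditioning on misconfigured router=true:
By total probability over both values of DDoS attack:
  P(latency alert | misconfigured router) = 0.53×0.737 + 0.75×0.263
        = 0.390610 + 0.197250 = 0.587860
Keeping only the DDoS attack-present terms gives 0.197250, so
  P(DDoS attack | latency alert, misconfigured router) = 0.197250 / 0.587860 ≈ 0.336
This is intercausal reasoning (explaining away): once misconfigured router accounts for the latency alert, DDoS attack becomes less likely.

P(DDoS attack | latency alert) ≈ 0.606; P(DDoS attack | latency alert, misconfigured router) ≈ 0.336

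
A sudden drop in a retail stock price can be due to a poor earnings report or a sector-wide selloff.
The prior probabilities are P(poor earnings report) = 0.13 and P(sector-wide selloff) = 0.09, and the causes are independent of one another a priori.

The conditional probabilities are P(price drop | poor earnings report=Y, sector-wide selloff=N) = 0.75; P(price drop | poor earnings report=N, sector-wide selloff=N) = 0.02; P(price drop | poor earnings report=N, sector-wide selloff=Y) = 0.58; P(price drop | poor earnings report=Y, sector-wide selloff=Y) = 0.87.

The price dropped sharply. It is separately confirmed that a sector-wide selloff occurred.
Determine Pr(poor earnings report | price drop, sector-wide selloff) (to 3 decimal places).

Numerator (weight on configurations with poor earnings report): 0.87×0.13 = 0.113100
Denominator P(price drop | sector-wide selloff): 0.58×0.87 + 0.87×0.13 = 0.617700
Posterior = 0.113100 / 0.617700 ≈ 0.183

Pr(poor earnings report | price drop, sector-wide selloff) ≈ 0.183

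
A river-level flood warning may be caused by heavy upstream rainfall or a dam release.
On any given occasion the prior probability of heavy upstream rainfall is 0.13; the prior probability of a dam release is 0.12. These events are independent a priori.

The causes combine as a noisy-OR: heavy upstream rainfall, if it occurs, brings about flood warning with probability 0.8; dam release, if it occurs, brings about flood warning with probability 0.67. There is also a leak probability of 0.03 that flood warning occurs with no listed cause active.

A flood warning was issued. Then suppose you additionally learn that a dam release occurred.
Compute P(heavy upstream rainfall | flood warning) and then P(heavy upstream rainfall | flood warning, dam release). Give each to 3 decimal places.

P(heavy upstream rainfall | flood warning) ≈ 0.532; P(heavy upstream rainfall | flood warning, dam release) ≈ 0.171

Under noisy-OR, P(flood warning | causes) = 1 − (1−0.03)·∏(1−qᵢ) over the active causes.
For the numerator, keep only heavy upstream rainfall=true terms: 0.092206 + 0.014601 = 0.106807
The normalizing constant is 0.03×0.87×0.88 + 0.6799×0.87×0.12 + 0.806×0.13×0.88 + 0.93598×0.13×0.12 = 0.200757
Posterior = 0.106807 / 0.200757 ≈ 0.532

With the extra evidence:
Numerator (weight on configurations with heavy upstream rainfall): 0.93598*0.13 = 0.121677
The normalizing constant is 0.6799*0.87 + 0.93598*0.13 = 0.713190
Posterior = 0.121677 / 0.713190 ≈ 0.171
The drop from 0.532 to 0.171 is the explaining-away (discounting) effect.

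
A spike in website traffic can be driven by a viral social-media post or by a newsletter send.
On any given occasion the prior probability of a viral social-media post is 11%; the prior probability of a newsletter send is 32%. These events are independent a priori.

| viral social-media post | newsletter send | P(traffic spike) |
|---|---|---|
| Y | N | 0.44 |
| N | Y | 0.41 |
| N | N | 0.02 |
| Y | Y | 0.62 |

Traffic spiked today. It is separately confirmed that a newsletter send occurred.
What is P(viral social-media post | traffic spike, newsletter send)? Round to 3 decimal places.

Numerator (weight on configurations with viral social-media post): 0.62·0.11 = 0.068200
The normalizing constant is 0.41·0.89 + 0.62·0.11 = 0.433100
Posterior = 0.068200 / 0.433100 ≈ 0.157

P(viral social-media post | traffic spike, newsletter send) ≈ 0.157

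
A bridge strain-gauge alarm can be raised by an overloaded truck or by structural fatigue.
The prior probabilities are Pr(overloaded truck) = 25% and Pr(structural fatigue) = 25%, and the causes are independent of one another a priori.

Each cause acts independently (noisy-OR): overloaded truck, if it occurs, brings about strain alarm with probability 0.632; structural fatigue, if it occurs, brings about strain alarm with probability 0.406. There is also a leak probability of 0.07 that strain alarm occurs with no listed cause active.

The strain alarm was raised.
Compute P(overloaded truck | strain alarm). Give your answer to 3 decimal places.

P(overloaded truck | strain alarm) ≈ 0.584

Under noisy-OR, P(strain alarm | causes) = 1 − (1−0.07)·∏(1−qᵢ) over the active causes.
P(strain alarm) = 0.07*0.75*0.75 + 0.44758*0.75*0.25 + 0.65776*0.25*0.75 + 0.796709*0.25*0.25 = 0.039375 + 0.083921 + 0.123330 + 0.049794 = 0.296420
Restricting to configurations with overloaded truck present: 0.123330 + 0.049794 = 0.173124.
P(overloaded truck | strain alarm) = 0.173124 / 0.296420 ≈ 0.584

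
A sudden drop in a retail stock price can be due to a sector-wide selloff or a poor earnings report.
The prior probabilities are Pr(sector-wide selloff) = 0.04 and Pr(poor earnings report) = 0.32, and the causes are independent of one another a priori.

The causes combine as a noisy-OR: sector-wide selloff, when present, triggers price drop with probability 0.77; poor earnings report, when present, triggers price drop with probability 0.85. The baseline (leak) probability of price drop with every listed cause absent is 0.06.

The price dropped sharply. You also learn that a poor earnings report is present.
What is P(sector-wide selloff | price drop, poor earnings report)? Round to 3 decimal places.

Under noisy-OR, P(price drop | causes) = 1 − (1−0.06)·∏(1−qᵢ) over the active causes.
Weight on sector-wide selloff=true, given the evidence: 0.96757×0.04 = 0.038703
The normalizing constant is 0.859×0.96 + 0.96757×0.04 = 0.863343
P(sector-wide selloff | price drop, poor earnings report) = 0.038703/0.863343 ≈ 0.045

P(sector-wide selloff | price drop, poor earnings report) ≈ 0.045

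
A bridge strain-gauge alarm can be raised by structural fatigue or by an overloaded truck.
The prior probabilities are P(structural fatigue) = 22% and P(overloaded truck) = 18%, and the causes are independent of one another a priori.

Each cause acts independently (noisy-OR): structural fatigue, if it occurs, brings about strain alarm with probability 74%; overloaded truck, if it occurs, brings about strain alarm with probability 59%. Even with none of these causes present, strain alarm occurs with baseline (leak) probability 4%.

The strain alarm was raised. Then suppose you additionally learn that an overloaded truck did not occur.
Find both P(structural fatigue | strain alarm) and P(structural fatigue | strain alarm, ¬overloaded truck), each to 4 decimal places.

Under noisy-OR, P(strain alarm | causes) = 1 − (1−0.04)·∏(1−qᵢ) over the active causes.
By total probability over the 4 (structural fatigue, overloaded truck) configurations:
  P(strain alarm) = 0.04*0.78*0.82 + 0.6064*0.78*0.18 + 0.7504*0.22*0.82 + 0.897664*0.22*0.18
        = 0.025584 + 0.085139 + 0.135372 + 0.035547 = 0.281642
Configurations with structural fatigue contribute 0.170919, so
  P(structural fatigue | strain alarm) = 0.170919 / 0.281642 ≈ 0.6069

Now also conditioning on overloaded truck≠true:
Numerator (weight on configurations with structural fatigue): 0.7504*0.22 = 0.165088
Normalizer over all consistent configurations: 0.04*0.78 + 0.7504*0.22 = 0.196288
Posterior = 0.165088 / 0.196288 ≈ 0.8410
Ruling out overloaded truck raises the posterior on structural fatigue — the flip side of explaining away.

P(structural fatigue | strain alarm) ≈ 0.6069; P(structural fatigue | strain alarm, ¬overloaded truck) ≈ 0.8410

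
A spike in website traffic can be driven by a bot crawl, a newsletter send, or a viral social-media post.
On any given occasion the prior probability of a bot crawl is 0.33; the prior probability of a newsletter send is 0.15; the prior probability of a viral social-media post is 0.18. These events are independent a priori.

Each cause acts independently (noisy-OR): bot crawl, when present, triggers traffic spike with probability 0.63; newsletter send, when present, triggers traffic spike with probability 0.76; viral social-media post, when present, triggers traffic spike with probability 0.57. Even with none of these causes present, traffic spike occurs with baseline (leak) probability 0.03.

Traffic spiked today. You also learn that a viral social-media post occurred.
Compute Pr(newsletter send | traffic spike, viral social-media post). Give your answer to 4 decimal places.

Under noisy-OR, P(traffic spike | causes) = 1 − (1−0.03)·∏(1−qᵢ) over the active causes.
P(traffic spike | viral social-media post) = 0.5829×0.67×0.85 + 0.899896×0.67×0.15 + 0.845673×0.33×0.85 + 0.962962×0.33×0.15 = 0.331962 + 0.090440 + 0.237211 + 0.047667 = 0.707280
Restricting to configurations with newsletter send present: 0.090440 + 0.047667 = 0.138107.
Hence the posterior is 0.138107/0.707280 ≈ 0.1953.

Pr(newsletter send | traffic spike, viral social-media post) ≈ 0.1953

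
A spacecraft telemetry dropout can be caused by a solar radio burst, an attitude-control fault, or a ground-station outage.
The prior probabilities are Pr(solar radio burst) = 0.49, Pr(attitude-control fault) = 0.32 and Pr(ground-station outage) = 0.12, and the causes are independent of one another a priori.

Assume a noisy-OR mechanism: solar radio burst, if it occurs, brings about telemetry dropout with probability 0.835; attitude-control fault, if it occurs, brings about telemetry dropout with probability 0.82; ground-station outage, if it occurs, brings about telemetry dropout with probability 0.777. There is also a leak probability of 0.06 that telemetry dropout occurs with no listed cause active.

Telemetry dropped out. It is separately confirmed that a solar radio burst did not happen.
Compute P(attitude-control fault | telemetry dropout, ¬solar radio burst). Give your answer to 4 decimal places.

Under noisy-OR, P(telemetry dropout | causes) = 1 − (1−0.06)·∏(1−qᵢ) over the active causes.
P(telemetry dropout | ¬solar radio burst) = 0.06*0.68*0.88 + 0.79038*0.68*0.12 + 0.8308*0.32*0.88 + 0.962268*0.32*0.12 = 0.035904 + 0.064495 + 0.233953 + 0.036951 = 0.371303
The attitude-control fault-present share is 0.233953 + 0.036951 = 0.270904.
So P(attitude-control fault | telemetry dropout, ¬solar radio burst) = 0.270904/0.371303 ≈ 0.7296.

P(attitude-control fault | telemetry dropout, ¬solar radio burst) ≈ 0.7296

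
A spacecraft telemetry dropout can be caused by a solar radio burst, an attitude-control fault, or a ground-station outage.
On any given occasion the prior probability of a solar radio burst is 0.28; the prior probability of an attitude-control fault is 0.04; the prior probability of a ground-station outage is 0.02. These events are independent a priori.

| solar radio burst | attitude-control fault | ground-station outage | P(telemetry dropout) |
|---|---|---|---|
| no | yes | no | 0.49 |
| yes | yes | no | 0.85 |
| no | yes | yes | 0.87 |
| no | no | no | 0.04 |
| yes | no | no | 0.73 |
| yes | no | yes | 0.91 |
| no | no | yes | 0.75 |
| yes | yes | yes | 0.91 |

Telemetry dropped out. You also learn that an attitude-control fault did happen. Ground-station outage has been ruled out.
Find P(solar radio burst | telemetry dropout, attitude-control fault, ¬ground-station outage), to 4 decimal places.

P(telemetry dropout | attitude-control fault, ¬ground-station outage) = 0.49·0.72 + 0.85·0.28 = 0.352800 + 0.238000 = 0.590800
The solar radio burst-present share is 0.85·0.28 = 0.238000.
So P(solar radio burst | telemetry dropout, attitude-control fault, ¬ground-station outage) = 0.238000/0.590800 ≈ 0.4028.

P(solar radio burst | telemetry dropout, attitude-control fault, ¬ground-station outage) ≈ 0.4028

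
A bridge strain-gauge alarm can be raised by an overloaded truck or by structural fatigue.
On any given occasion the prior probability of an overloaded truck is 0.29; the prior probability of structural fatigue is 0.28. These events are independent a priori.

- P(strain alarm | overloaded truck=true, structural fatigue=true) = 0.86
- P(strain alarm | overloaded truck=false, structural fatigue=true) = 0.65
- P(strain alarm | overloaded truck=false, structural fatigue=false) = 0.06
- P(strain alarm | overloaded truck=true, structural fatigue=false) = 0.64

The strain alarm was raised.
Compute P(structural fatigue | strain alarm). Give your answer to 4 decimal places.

Enumerate the 4 (overloaded truck, structural fatigue) configurations and weight by the priors:
  P(strain alarm) = 0.06×0.71×0.72 + 0.65×0.71×0.28 + 0.64×0.29×0.72 + 0.86×0.29×0.28
        = 0.030672 + 0.129220 + 0.133632 + 0.069832 = 0.363356
Configurations with structural fatigue contribute 0.199052, so
  P(structural fatigue | strain alarm) = 0.199052 / 0.363356 ≈ 0.5478

P(structural fatigue | strain alarm) ≈ 0.5478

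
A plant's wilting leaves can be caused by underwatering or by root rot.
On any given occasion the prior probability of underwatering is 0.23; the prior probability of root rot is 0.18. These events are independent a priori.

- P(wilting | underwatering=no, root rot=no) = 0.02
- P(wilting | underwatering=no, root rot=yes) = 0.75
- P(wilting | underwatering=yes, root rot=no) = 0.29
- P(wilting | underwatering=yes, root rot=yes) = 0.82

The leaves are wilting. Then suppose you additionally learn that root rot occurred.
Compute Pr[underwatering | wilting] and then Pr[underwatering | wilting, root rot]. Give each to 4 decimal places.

Pr[underwatering | wilting] ≈ 0.4319; Pr[underwatering | wilting, root rot] ≈ 0.2462

Enumerate the 4 (underwatering, root rot) configurations and weight by the priors:
  P(wilting) = 0.02*0.77*0.82 + 0.75*0.77*0.18 + 0.29*0.23*0.82 + 0.82*0.23*0.18
        = 0.012628 + 0.103950 + 0.054694 + 0.033948 = 0.205220
Keeping only the underwatering-present terms gives 0.088642, so
  P(underwatering | wilting) = 0.088642 / 0.205220 ≈ 0.4319

Now also conditioning on root rot=true:
By total probability over both values of underwatering:
  P(wilting | root rot) = 0.75*0.77 + 0.82*0.23
        = 0.577500 + 0.188600 = 0.766100
Keeping only the underwatering-present terms gives 0.188600, so
  P(underwatering | wilting, root rot) = 0.188600 / 0.766100 ≈ 0.2462
The drop from 0.4319 to 0.2462 is the explaining-away (discounting) effect.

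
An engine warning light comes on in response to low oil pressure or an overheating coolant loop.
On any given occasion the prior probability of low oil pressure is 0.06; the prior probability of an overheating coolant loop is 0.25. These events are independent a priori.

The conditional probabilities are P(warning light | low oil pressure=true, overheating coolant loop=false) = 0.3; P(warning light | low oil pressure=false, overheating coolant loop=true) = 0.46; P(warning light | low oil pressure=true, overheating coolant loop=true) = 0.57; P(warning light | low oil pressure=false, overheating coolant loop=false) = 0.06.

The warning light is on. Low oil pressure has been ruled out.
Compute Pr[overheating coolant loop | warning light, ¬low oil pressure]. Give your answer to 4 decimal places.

Weight on overheating coolant loop=true, given the evidence: 0.46*0.25 = 0.115000
Denominator P(warning light | ¬low oil pressure): 0.06*0.75 + 0.46*0.25 = 0.160000
Posterior = 0.115000 / 0.160000 ≈ 0.7188

Pr[overheating coolant loop | warning light, ¬low oil pressure] ≈ 0.7188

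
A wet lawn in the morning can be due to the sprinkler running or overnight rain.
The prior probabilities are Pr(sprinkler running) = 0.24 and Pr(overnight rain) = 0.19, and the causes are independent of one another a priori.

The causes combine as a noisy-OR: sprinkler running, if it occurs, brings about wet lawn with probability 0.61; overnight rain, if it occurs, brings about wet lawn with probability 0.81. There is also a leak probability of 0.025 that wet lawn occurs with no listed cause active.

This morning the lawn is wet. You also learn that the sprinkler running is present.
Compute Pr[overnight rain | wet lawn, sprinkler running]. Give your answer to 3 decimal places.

Pr[overnight rain | wet lawn, sprinkler running] ≈ 0.260

Under noisy-OR, P(wet lawn | causes) = 1 − (1−0.025)·∏(1−qᵢ) over the active causes.
For the numerator, keep only overnight rain=true terms: 0.927752×0.19 = 0.176273
The normalizing constant is 0.61975×0.81 + 0.927752×0.19 = 0.678271
Posterior = 0.176273 / 0.678271 ≈ 0.260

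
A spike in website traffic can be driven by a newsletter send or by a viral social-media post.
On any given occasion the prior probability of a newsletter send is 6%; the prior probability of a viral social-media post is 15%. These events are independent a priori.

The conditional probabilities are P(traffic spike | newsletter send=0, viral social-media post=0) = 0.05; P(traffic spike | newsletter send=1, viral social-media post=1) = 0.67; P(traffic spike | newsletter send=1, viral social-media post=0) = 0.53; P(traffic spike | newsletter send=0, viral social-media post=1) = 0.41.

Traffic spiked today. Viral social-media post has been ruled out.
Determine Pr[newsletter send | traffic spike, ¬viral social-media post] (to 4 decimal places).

P(traffic spike | ¬viral social-media post) = 0.05×0.94 + 0.53×0.06 = 0.047000 + 0.031800 = 0.078800
Of this, 0.031800 comes from 0.53×0.06 (the newsletter send=true cases).
P(newsletter send | traffic spike, ¬viral social-media post) = 0.031800 / 0.078800 ≈ 0.4036

Pr[newsletter send | traffic spike, ¬viral social-media post] ≈ 0.4036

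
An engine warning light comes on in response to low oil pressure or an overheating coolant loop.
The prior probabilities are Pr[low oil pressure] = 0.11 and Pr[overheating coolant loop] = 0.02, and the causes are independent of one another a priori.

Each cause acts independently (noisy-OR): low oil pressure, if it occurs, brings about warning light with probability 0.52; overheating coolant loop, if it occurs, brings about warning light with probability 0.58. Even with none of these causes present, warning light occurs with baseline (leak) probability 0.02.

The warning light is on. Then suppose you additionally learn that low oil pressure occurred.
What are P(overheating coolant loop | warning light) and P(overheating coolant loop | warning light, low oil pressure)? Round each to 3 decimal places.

P(overheating coolant loop | warning light) ≈ 0.141; P(overheating coolant loop | warning light, low oil pressure) ≈ 0.030

Under noisy-OR, P(warning light | causes) = 1 − (1−0.02)·∏(1−qᵢ) over the active causes.
P(warning light) = 0.02*0.89*0.98 + 0.5884*0.89*0.02 + 0.5296*0.11*0.98 + 0.802432*0.11*0.02 = 0.017444 + 0.010474 + 0.057091 + 0.001765 = 0.086774
Of this, 0.012239 comes from 0.010474 + 0.001765 (the overheating coolant loop=true cases).
Hence the posterior is 0.012239/0.086774 ≈ 0.141.

Now condition on the additional information:
For the numerator, keep only overheating coolant loop=true terms: 0.802432*0.02 = 0.016049
The normalizing constant is 0.5296*0.98 + 0.802432*0.02 = 0.535057
P(overheating coolant loop | warning light, low oil pressure) = 0.016049/0.535057 ≈ 0.030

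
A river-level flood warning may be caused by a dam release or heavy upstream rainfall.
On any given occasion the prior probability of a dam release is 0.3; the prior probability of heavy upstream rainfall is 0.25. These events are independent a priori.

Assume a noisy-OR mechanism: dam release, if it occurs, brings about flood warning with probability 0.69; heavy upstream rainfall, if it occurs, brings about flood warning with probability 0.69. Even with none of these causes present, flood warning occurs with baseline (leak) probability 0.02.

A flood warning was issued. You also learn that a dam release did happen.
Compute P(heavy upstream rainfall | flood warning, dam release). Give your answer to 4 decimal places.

P(heavy upstream rainfall | flood warning, dam release) ≈ 0.3025

Under noisy-OR, P(flood warning | causes) = 1 − (1−0.02)·∏(1−qᵢ) over the active causes.
For the numerator, keep only heavy upstream rainfall=true terms: 0.905822×0.25 = 0.226456
Denominator P(flood warning | dam release): 0.6962×0.75 + 0.905822×0.25 = 0.748606
Posterior = 0.226456 / 0.748606 ≈ 0.3025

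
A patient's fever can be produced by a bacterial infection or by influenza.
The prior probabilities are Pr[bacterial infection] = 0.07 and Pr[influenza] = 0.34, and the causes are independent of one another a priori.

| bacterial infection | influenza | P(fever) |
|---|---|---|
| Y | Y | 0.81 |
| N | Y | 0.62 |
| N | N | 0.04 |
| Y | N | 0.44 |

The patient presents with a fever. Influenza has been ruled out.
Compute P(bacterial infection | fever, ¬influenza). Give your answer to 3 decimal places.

P(bacterial infection | fever, ¬influenza) ≈ 0.453

P(fever | ¬influenza) = 0.04×0.93 + 0.44×0.07 = 0.037200 + 0.030800 = 0.068000
Of this, 0.030800 comes from 0.44×0.07 (the bacterial infection=true cases).
So P(bacterial infection | fever, ¬influenza) = 0.030800/0.068000 ≈ 0.453.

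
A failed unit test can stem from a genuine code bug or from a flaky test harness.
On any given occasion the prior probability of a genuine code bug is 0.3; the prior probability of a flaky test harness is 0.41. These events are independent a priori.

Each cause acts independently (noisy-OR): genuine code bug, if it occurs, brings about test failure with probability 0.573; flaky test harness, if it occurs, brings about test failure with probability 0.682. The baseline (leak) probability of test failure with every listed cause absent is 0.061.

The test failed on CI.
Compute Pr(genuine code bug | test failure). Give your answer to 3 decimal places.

Pr(genuine code bug | test failure) ≈ 0.485

Under noisy-OR, P(test failure | causes) = 1 − (1−0.061)·∏(1−qᵢ) over the active causes.
By total probability over the 4 (genuine code bug, flaky test harness) configurations:
  P(test failure) = 0.061*0.7*0.59 + 0.701398*0.7*0.41 + 0.599047*0.3*0.59 + 0.872497*0.3*0.41
        = 0.025193 + 0.201301 + 0.106031 + 0.107317 = 0.439842
The terms with genuine code bug present sum to 0.213348, so
  P(genuine code bug | test failure) = 0.213348 / 0.439842 ≈ 0.485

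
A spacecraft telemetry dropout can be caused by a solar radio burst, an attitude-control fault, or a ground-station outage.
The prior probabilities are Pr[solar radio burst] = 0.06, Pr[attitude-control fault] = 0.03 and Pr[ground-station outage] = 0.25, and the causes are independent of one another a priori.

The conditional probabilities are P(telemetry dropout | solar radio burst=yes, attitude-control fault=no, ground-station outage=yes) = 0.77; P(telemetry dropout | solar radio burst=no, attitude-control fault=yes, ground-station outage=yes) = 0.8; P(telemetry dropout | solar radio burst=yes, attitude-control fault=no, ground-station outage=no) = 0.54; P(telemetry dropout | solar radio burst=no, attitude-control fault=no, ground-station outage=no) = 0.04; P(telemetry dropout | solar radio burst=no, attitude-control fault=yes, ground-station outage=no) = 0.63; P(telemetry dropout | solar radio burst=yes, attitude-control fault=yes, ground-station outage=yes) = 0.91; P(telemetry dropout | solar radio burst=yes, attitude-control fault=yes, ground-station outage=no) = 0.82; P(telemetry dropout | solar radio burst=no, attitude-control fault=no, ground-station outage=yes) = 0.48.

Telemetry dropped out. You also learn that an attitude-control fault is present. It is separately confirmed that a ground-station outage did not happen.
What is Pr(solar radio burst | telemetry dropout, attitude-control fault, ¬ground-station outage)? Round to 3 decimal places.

Pr(solar radio burst | telemetry dropout, attitude-control fault, ¬ground-station outage) ≈ 0.077

Sum P(telemetry dropout|·) weighted by the priors over both values of solar radio burst:
  P(telemetry dropout | attitude-control fault, ¬ground-station outage) = 0.63×0.94 + 0.82×0.06
        = 0.592200 + 0.049200 = 0.641400
The terms with solar radio burst present sum to 0.049200, so
  P(solar radio burst | telemetry dropout, attitude-control fault, ¬ground-station outage) = 0.049200 / 0.641400 ≈ 0.077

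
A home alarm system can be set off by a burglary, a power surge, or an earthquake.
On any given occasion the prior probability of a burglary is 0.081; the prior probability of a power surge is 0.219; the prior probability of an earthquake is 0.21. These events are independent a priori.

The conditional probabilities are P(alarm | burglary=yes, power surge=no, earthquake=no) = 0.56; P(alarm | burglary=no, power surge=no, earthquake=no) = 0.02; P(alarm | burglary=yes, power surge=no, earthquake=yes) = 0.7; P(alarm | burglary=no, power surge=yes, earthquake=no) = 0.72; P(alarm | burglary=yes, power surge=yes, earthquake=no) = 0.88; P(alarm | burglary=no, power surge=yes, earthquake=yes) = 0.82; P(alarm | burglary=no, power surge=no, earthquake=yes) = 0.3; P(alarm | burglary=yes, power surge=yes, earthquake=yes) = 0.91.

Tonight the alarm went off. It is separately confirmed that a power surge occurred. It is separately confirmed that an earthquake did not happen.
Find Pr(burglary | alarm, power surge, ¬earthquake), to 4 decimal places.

By total probability over both values of burglary:
  P(alarm | power surge, ¬earthquake) = 0.72×0.919 + 0.88×0.081
        = 0.661680 + 0.071280 = 0.732960
Keeping only the burglary-present terms gives 0.071280, so
  P(burglary | alarm, power surge, ¬earthquake) = 0.071280 / 0.732960 ≈ 0.0972

Pr(burglary | alarm, power surge, ¬earthquake) ≈ 0.0972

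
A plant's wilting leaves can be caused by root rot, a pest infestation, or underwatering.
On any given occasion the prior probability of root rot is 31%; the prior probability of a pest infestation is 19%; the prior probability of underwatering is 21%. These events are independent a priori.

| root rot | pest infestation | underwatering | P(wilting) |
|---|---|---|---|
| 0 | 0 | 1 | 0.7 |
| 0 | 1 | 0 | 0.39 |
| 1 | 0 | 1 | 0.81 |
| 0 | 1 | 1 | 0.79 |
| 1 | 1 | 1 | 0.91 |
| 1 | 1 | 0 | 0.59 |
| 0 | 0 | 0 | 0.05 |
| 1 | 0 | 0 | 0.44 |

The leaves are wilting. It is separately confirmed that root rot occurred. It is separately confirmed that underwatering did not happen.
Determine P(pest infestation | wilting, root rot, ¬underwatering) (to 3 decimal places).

P(wilting | root rot, ¬underwatering) = 0.44*0.81 + 0.59*0.19 = 0.356400 + 0.112100 = 0.468500
The pest infestation-present share is 0.59*0.19 = 0.112100.
So P(pest infestation | wilting, root rot, ¬underwatering) = 0.112100/0.468500 ≈ 0.239.

P(pest infestation | wilting, root rot, ¬underwatering) ≈ 0.239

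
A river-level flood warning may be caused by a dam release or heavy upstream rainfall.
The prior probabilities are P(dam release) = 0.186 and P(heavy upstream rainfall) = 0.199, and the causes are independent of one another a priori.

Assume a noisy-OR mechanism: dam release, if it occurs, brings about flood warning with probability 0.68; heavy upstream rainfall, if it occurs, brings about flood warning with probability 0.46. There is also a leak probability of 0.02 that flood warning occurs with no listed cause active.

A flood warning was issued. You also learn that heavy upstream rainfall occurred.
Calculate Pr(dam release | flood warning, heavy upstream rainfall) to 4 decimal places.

Under noisy-OR, P(flood warning | causes) = 1 − (1−0.02)·∏(1−qᵢ) over the active causes.
P(flood warning | heavy upstream rainfall) = 0.4708×0.814 + 0.830656×0.186 = 0.383231 + 0.154502 = 0.537733
Of this, 0.154502 comes from 0.830656×0.186 (the dam release=true cases).
Hence the posterior is 0.154502/0.537733 ≈ 0.2873.

Pr(dam release | flood warning, heavy upstream rainfall) ≈ 0.2873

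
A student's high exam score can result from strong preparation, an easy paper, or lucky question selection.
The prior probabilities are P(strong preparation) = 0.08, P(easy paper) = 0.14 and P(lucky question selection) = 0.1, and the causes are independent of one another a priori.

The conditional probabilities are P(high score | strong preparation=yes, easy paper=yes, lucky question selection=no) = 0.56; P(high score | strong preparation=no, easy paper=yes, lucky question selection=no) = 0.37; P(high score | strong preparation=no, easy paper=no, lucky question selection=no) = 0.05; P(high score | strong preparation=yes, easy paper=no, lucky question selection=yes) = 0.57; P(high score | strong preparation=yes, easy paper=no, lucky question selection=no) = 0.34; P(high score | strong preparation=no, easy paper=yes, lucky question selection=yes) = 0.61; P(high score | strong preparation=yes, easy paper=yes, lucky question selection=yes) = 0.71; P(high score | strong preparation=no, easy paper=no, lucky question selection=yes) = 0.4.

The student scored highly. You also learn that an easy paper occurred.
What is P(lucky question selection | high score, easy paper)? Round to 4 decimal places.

P(high score | easy paper) = 0.37·0.92·0.9 + 0.61·0.92·0.1 + 0.56·0.08·0.9 + 0.71·0.08·0.1 = 0.306360 + 0.056120 + 0.040320 + 0.005680 = 0.408480
The lucky question selection-present share is 0.056120 + 0.005680 = 0.061800.
So P(lucky question selection | high score, easy paper) = 0.061800/0.408480 ≈ 0.1513.

P(lucky question selection | high score, easy paper) ≈ 0.1513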